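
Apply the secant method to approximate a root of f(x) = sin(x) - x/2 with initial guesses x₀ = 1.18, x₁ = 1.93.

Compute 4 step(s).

f(x) = sin(x) - x/2
x₀ = 1.18, x₁ = 1.93

Secant formula: x_{n+1} = x_n - f(x_n)(x_n - x_{n-1})/(f(x_n) - f(x_{n-1}))

Iteration 1:
  f(1.180000) = 0.334606
  f(1.930000) = -0.028823
  x_2 = 1.930000 - (-0.028823)×(1.930000 - 1.180000)/(-0.028823 - 0.334606)
       = 1.870519
Iteration 2:
  f(1.930000) = -0.028823
  f(1.870519) = 0.020159
  x_3 = 1.870519 - 0.020159×(1.870519 - 1.930000)/(0.020159 - (-0.028823))
       = 1.894999
Iteration 3:
  f(1.870519) = 0.020159
  f(1.894999) = 0.000406
  x_4 = 1.894999 - 0.000406×(1.894999 - 1.870519)/(0.000406 - 0.020159)
       = 1.895502
Iteration 4:
  f(1.894999) = 0.000406
  f(1.895502) = -0.000006
  x_5 = 1.895502 - (-0.000006)×(1.895502 - 1.894999)/(-0.000006 - 0.000406)
       = 1.895494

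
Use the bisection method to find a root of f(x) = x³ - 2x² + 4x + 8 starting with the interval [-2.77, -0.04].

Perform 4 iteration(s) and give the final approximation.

f(x) = x³ - 2x² + 4x + 8
Initial interval: [-2.77, -0.04]

Iteration 1:
  c_1 = (-2.770000 + (-0.040000))/2 = -1.405000
  f(c_1) = f(-1.405000) = -4.341555
  f(a) × f(c) ≥ 0, new interval: [-1.405000, -0.040000]
Iteration 2:
  c_2 = (-1.405000 + (-0.040000))/2 = -0.722500
  f(c_2) = f(-0.722500) = 3.688838
  f(a) × f(c) < 0, new interval: [-1.405000, -0.722500]
Iteration 3:
  c_3 = (-1.405000 + (-0.722500))/2 = -1.063750
  f(c_3) = f(-1.063750) = 0.278171
  f(a) × f(c) < 0, new interval: [-1.405000, -1.063750]
Iteration 4:
  c_4 = (-1.405000 + (-1.063750))/2 = -1.234375
  f(c_4) = f(-1.234375) = -1.865658
  f(a) × f(c) ≥ 0, new interval: [-1.234375, -1.063750]

After 4 iteration(s), the approximation is c_4 = -1.234375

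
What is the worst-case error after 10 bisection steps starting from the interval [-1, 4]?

Bisection error bound: |error| ≤ (b-a)/2^n
|error| ≤ (4 - (-1))/2^10 = 5/2^10
|error| ≤ 0.0048828125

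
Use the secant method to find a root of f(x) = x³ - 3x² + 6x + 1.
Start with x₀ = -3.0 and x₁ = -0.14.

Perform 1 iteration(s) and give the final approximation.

f(x) = x³ - 3x² + 6x + 1
x₀ = -3.0, x₁ = -0.14

Secant formula: x_{n+1} = x_n - f(x_n)(x_n - x_{n-1})/(f(x_n) - f(x_{n-1}))

Iteration 1:
  f(-3.000000) = -71.000000
  f(-0.140000) = 0.098456
  x_2 = -0.140000 - 0.098456×(-0.140000 - (-3.000000))/(0.098456 - (-71.000000))
       = -0.143960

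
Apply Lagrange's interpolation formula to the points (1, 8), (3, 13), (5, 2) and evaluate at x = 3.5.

Lagrange interpolation formula:
P(x) = Σ yᵢ × Lᵢ(x)
where Lᵢ(x) = Π_{j≠i} (x - xⱼ)/(xᵢ - xⱼ)

L_0(3.5) = (3.5 - 3)/(1 - 3) × (3.5 - 5)/(1 - 5) = -0.093750
L_1(3.5) = (3.5 - 1)/(3 - 1) × (3.5 - 5)/(3 - 5) = 0.937500
L_2(3.5) = (3.5 - 1)/(5 - 1) × (3.5 - 3)/(5 - 3) = 0.156250

P(3.5) = 8×L_0(3.5) + 13×L_1(3.5) + 2×L_2(3.5)
P(3.5) = 11.750000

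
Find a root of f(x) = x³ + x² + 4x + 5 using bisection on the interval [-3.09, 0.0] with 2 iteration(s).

f(x) = x³ + x² + 4x + 5
Initial interval: [-3.09, 0.0]

Iteration 1:
  c_1 = (-3.090000 + 0.000000)/2 = -1.545000
  f(c_1) = f(-1.545000) = -2.480929
  f(a) × f(c) ≥ 0, new interval: [-1.545000, 0.000000]
Iteration 2:
  c_2 = (-1.545000 + 0.000000)/2 = -0.772500
  f(c_2) = f(-0.772500) = 2.045762
  f(a) × f(c) < 0, new interval: [-1.545000, -0.772500]

After 2 iteration(s), the approximation is c_2 = -0.772500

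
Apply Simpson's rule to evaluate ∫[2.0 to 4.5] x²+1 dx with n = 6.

f(x) = x²+1
a = 2.0, b = 4.5, n = 6
h = (b - a)/n = 0.416667

Simpson's rule: (h/3)[f(x₀) + 4f(x₁) + 2f(x₂) + ... + f(xₙ)]

x_0 = 2.0000, f(x_0) = 5.000000, coefficient = 1
x_1 = 2.4167, f(x_1) = 6.840278, coefficient = 4
x_2 = 2.8333, f(x_2) = 9.027778, coefficient = 2
x_3 = 3.2500, f(x_3) = 11.562500, coefficient = 4
x_4 = 3.6667, f(x_4) = 14.444444, coefficient = 2
x_5 = 4.0833, f(x_5) = 17.673611, coefficient = 4
x_6 = 4.5000, f(x_6) = 21.250000, coefficient = 1

I ≈ (0.416667/3) × 217.500000 = 30.208333
Exact value: 30.208333
Error: 0.000000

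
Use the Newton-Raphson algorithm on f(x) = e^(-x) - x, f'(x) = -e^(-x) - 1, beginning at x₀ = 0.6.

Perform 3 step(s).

f(x) = e^(-x) - x
f'(x) = -e^(-x) - 1
x₀ = 0.6

Newton-Raphson formula: x_{n+1} = x_n - f(x_n)/f'(x_n)

Iteration 1:
  f(0.600000) = -0.051188
  f'(0.600000) = -1.548812
  x_1 = 0.600000 - (-0.051188)/(-1.548812) = 0.566950
Iteration 2:
  f(0.566950) = 0.000303
  f'(0.566950) = -1.567253
  x_2 = 0.566950 - 0.000303/(-1.567253) = 0.567143
Iteration 3:
  f(0.567143) = 0.000000
  f'(0.567143) = -1.567143
  x_3 = 0.567143 - 0.000000/(-1.567143) = 0.567143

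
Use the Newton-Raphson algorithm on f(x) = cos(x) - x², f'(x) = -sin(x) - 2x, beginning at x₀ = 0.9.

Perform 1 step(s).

f(x) = cos(x) - x²
f'(x) = -sin(x) - 2x
x₀ = 0.9

Newton-Raphson formula: x_{n+1} = x_n - f(x_n)/f'(x_n)

Iteration 1:
  f(0.900000) = -0.188390
  f'(0.900000) = -2.583327
  x_1 = 0.900000 - (-0.188390)/(-2.583327) = 0.827075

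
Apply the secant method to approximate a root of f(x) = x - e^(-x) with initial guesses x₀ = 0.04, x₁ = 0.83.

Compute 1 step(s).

f(x) = x - e^(-x)
x₀ = 0.04, x₁ = 0.83

Secant formula: x_{n+1} = x_n - f(x_n)(x_n - x_{n-1})/(f(x_n) - f(x_{n-1}))

Iteration 1:
  f(0.040000) = -0.920789
  f(0.830000) = 0.393951
  x_2 = 0.830000 - 0.393951×(0.830000 - 0.040000)/(0.393951 - (-0.920789))
       = 0.593283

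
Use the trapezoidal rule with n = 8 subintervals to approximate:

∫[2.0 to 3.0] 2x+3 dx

f(x) = 2x+3
a = 2.0, b = 3.0, n = 8
h = (b - a)/n = 0.125000

Trapezoidal rule: (h/2)[f(x₀) + 2f(x₁) + 2f(x₂) + ... + f(xₙ)]

x_0 = 2.0000, f(x_0) = 7.000000, coefficient = 1
x_1 = 2.1250, f(x_1) = 7.250000, coefficient = 2
x_2 = 2.2500, f(x_2) = 7.500000, coefficient = 2
x_3 = 2.3750, f(x_3) = 7.750000, coefficient = 2
x_4 = 2.5000, f(x_4) = 8.000000, coefficient = 2
x_5 = 2.6250, f(x_5) = 8.250000, coefficient = 2
x_6 = 2.7500, f(x_6) = 8.500000, coefficient = 2
x_7 = 2.8750, f(x_7) = 8.750000, coefficient = 2
x_8 = 3.0000, f(x_8) = 9.000000, coefficient = 1

I ≈ (0.125000/2) × 128.000000 = 8.000000
Exact value: 8.000000
Error: 0.000000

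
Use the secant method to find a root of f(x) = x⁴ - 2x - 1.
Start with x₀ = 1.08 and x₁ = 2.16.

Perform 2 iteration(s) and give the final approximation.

f(x) = x⁴ - 2x - 1
x₀ = 1.08, x₁ = 2.16

Secant formula: x_{n+1} = x_n - f(x_n)(x_n - x_{n-1})/(f(x_n) - f(x_{n-1}))

Iteration 1:
  f(1.080000) = -1.799511
  f(2.160000) = 16.447823
  x_2 = 2.160000 - 16.447823×(2.160000 - 1.080000)/(16.447823 - (-1.799511))
       = 1.186507
Iteration 2:
  f(2.160000) = 16.447823
  f(1.186507) = -1.391116
  x_3 = 1.186507 - (-1.391116)×(1.186507 - 2.160000)/(-1.391116 - 16.447823)
       = 1.262422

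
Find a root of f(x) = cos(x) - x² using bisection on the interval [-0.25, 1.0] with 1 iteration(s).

f(x) = cos(x) - x²
Initial interval: [-0.25, 1.0]

Iteration 1:
  c_1 = (-0.250000 + 1.000000)/2 = 0.375000
  f(c_1) = f(0.375000) = 0.789883
  f(a) × f(c) ≥ 0, new interval: [0.375000, 1.000000]

After 1 iteration(s), the approximation is c_1 = 0.375000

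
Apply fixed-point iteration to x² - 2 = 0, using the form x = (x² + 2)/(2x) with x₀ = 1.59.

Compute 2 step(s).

Equation: x² - 2 = 0
Fixed-point form: x = (x² + 2)/(2x)
x₀ = 1.59

x_1 = g(1.590000) = 1.423931
x_2 = g(1.423931) = 1.414247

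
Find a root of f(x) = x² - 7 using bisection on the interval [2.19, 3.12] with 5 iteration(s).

f(x) = x² - 7
Initial interval: [2.19, 3.12]

Iteration 1:
  c_1 = (2.190000 + 3.120000)/2 = 2.655000
  f(c_1) = f(2.655000) = 0.049025
  f(a) × f(c) < 0, new interval: [2.190000, 2.655000]
Iteration 2:
  c_2 = (2.190000 + 2.655000)/2 = 2.422500
  f(c_2) = f(2.422500) = -1.131494
  f(a) × f(c) ≥ 0, new interval: [2.422500, 2.655000]
Iteration 3:
  c_3 = (2.422500 + 2.655000)/2 = 2.538750
  f(c_3) = f(2.538750) = -0.554748
  f(a) × f(c) ≥ 0, new interval: [2.538750, 2.655000]
Iteration 4:
  c_4 = (2.538750 + 2.655000)/2 = 2.596875
  f(c_4) = f(2.596875) = -0.256240
  f(a) × f(c) ≥ 0, new interval: [2.596875, 2.655000]
Iteration 5:
  c_5 = (2.596875 + 2.655000)/2 = 2.625938
  f(c_5) = f(2.625938) = -0.104452
  f(a) × f(c) ≥ 0, new interval: [2.625938, 2.655000]

After 5 iteration(s), the approximation is c_5 = 2.625938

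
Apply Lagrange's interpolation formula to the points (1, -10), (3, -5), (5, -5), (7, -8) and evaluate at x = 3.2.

Lagrange interpolation formula:
P(x) = Σ yᵢ × Lᵢ(x)
where Lᵢ(x) = Π_{j≠i} (x - xⱼ)/(xᵢ - xⱼ)

L_0(3.2) = (3.2 - 3)/(1 - 3) × (3.2 - 5)/(1 - 5) × (3.2 - 7)/(1 - 7) = -0.028500
L_1(3.2) = (3.2 - 1)/(3 - 1) × (3.2 - 5)/(3 - 5) × (3.2 - 7)/(3 - 7) = 0.940500
L_2(3.2) = (3.2 - 1)/(5 - 1) × (3.2 - 3)/(5 - 3) × (3.2 - 7)/(5 - 7) = 0.104500
L_3(3.2) = (3.2 - 1)/(7 - 1) × (3.2 - 3)/(7 - 3) × (3.2 - 5)/(7 - 5) = -0.016500

P(3.2) = (-10)×L_0(3.2) + (-5)×L_1(3.2) + (-5)×L_2(3.2) + (-8)×L_3(3.2)
P(3.2) = -4.808000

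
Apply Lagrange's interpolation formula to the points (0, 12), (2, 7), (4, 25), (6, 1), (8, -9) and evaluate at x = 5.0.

Lagrange interpolation formula:
P(x) = Σ yᵢ × Lᵢ(x)
where Lᵢ(x) = Π_{j≠i} (x - xⱼ)/(xᵢ - xⱼ)

L_0(5.0) = (5.0 - 2)/(0 - 2) × (5.0 - 4)/(0 - 4) × (5.0 - 6)/(0 - 6) × (5.0 - 8)/(0 - 8) = 0.023438
L_1(5.0) = (5.0 - 0)/(2 - 0) × (5.0 - 4)/(2 - 4) × (5.0 - 6)/(2 - 6) × (5.0 - 8)/(2 - 8) = -0.156250
L_2(5.0) = (5.0 - 0)/(4 - 0) × (5.0 - 2)/(4 - 2) × (5.0 - 6)/(4 - 6) × (5.0 - 8)/(4 - 8) = 0.703125
L_3(5.0) = (5.0 - 0)/(6 - 0) × (5.0 - 2)/(6 - 2) × (5.0 - 4)/(6 - 4) × (5.0 - 8)/(6 - 8) = 0.468750
L_4(5.0) = (5.0 - 0)/(8 - 0) × (5.0 - 2)/(8 - 2) × (5.0 - 4)/(8 - 4) × (5.0 - 6)/(8 - 6) = -0.039062

P(5.0) = 12×L_0(5.0) + 7×L_1(5.0) + 25×L_2(5.0) + 1×L_3(5.0) + (-9)×L_4(5.0)
P(5.0) = 17.585938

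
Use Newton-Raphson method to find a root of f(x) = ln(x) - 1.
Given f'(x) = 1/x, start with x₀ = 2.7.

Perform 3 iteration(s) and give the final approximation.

f(x) = ln(x) - 1
f'(x) = 1/x
x₀ = 2.7

Newton-Raphson formula: x_{n+1} = x_n - f(x_n)/f'(x_n)

Iteration 1:
  f(2.700000) = -0.006748
  f'(2.700000) = 0.370370
  x_1 = 2.700000 - (-0.006748)/0.370370 = 2.718220
Iteration 2:
  f(2.718220) = -0.000023
  f'(2.718220) = 0.367888
  x_2 = 2.718220 - (-0.000023)/0.367888 = 2.718282
Iteration 3:
  f(2.718282) = 0.000000
  f'(2.718282) = 0.367879
  x_3 = 2.718282 - 0.000000/0.367879 = 2.718282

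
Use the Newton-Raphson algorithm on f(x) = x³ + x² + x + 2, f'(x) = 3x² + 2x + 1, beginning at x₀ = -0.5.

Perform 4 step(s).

f(x) = x³ + x² + x + 2
f'(x) = 3x² + 2x + 1
x₀ = -0.5

Newton-Raphson formula: x_{n+1} = x_n - f(x_n)/f'(x_n)

Iteration 1:
  f(-0.500000) = 1.625000
  f'(-0.500000) = 0.750000
  x_1 = -0.500000 - 1.625000/0.750000 = -2.666667
Iteration 2:
  f(-2.666667) = -12.518519
  f'(-2.666667) = 17.000000
  x_2 = -2.666667 - (-12.518519)/17.000000 = -1.930283
Iteration 3:
  f(-1.930283) = -3.396512
  f'(-1.930283) = 8.317414
  x_3 = -1.930283 - (-3.396512)/8.317414 = -1.521922
Iteration 4:
  f(-1.521922) = -0.730820
  f'(-1.521922) = 4.904893
  x_4 = -1.521922 - (-0.730820)/4.904893 = -1.372923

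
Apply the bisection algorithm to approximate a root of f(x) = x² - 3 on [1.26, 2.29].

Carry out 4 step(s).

f(x) = x² - 3
Initial interval: [1.26, 2.29]

Iteration 1:
  c_1 = (1.260000 + 2.290000)/2 = 1.775000
  f(c_1) = f(1.775000) = 0.150625
  f(a) × f(c) < 0, new interval: [1.260000, 1.775000]
Iteration 2:
  c_2 = (1.260000 + 1.775000)/2 = 1.517500
  f(c_2) = f(1.517500) = -0.697194
  f(a) × f(c) ≥ 0, new interval: [1.517500, 1.775000]
Iteration 3:
  c_3 = (1.517500 + 1.775000)/2 = 1.646250
  f(c_3) = f(1.646250) = -0.289861
  f(a) × f(c) ≥ 0, new interval: [1.646250, 1.775000]
Iteration 4:
  c_4 = (1.646250 + 1.775000)/2 = 1.710625
  f(c_4) = f(1.710625) = -0.073762
  f(a) × f(c) ≥ 0, new interval: [1.710625, 1.775000]

After 4 iteration(s), the approximation is c_4 = 1.710625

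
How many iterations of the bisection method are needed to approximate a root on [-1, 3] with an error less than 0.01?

We need (b-a)/2^n ≤ 0.01
(3 - (-1))/2^n ≤ 0.01
4/2^n ≤ 0.01
2^n ≥ 400
n ≥ log₂(400) = 8.64
n ≥ 9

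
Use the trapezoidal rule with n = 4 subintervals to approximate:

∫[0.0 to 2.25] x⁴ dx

f(x) = x⁴
a = 0.0, b = 2.25, n = 4
h = (b - a)/n = 0.562500

Trapezoidal rule: (h/2)[f(x₀) + 2f(x₁) + 2f(x₂) + ... + f(xₙ)]

x_0 = 0.0000, f(x_0) = 0.000000, coefficient = 1
x_1 = 0.5625, f(x_1) = 0.100113, coefficient = 2
x_2 = 1.1250, f(x_2) = 1.601807, coefficient = 2
x_3 = 1.6875, f(x_3) = 8.109146, coefficient = 2
x_4 = 2.2500, f(x_4) = 25.628906, coefficient = 1

I ≈ (0.562500/2) × 45.251038 = 12.726854
Exact value: 11.533008
Error: 1.193847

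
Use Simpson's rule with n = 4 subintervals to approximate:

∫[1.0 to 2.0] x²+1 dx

f(x) = x²+1
a = 1.0, b = 2.0, n = 4
h = (b - a)/n = 0.250000

Simpson's rule: (h/3)[f(x₀) + 4f(x₁) + 2f(x₂) + ... + f(xₙ)]

x_0 = 1.0000, f(x_0) = 2.000000, coefficient = 1
x_1 = 1.2500, f(x_1) = 2.562500, coefficient = 4
x_2 = 1.5000, f(x_2) = 3.250000, coefficient = 2
x_3 = 1.7500, f(x_3) = 4.062500, coefficient = 4
x_4 = 2.0000, f(x_4) = 5.000000, coefficient = 1

I ≈ (0.250000/3) × 40.000000 = 3.333333
Exact value: 3.333333
Error: 0.000000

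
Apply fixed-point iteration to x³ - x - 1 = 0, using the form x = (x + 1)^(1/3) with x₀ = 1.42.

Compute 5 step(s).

Equation: x³ - x - 1 = 0
Fixed-point form: x = (x + 1)^(1/3)
x₀ = 1.42

x_1 = g(1.420000) = 1.342575
x_2 = g(1.342575) = 1.328101
x_3 = g(1.328101) = 1.325360
x_4 = g(1.325360) = 1.324840
x_5 = g(1.324840) = 1.324741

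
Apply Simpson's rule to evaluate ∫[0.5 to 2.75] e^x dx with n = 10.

f(x) = e^x
a = 0.5, b = 2.75, n = 10
h = (b - a)/n = 0.225000

Simpson's rule: (h/3)[f(x₀) + 4f(x₁) + 2f(x₂) + ... + f(xₙ)]

x_0 = 0.5000, f(x_0) = 1.648721, coefficient = 1
x_1 = 0.7250, f(x_1) = 2.064731, coefficient = 4
x_2 = 0.9500, f(x_2) = 2.585710, coefficient = 2
x_3 = 1.1750, f(x_3) = 3.238143, coefficient = 4
x_4 = 1.4000, f(x_4) = 4.055200, coefficient = 2
x_5 = 1.6250, f(x_5) = 5.078419, coefficient = 4
x_6 = 1.8500, f(x_6) = 6.359820, coefficient = 2
x_7 = 2.0750, f(x_7) = 7.964546, coefficient = 4
x_8 = 2.3000, f(x_8) = 9.974182, coefficient = 2
x_9 = 2.5250, f(x_9) = 12.490895, coefficient = 4
x_10 = 2.7500, f(x_10) = 15.642632, coefficient = 1

I ≈ (0.225000/3) × 186.588116 = 13.994109
Exact value: 13.993911
Error: 0.000198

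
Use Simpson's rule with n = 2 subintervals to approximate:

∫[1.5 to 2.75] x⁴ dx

f(x) = x⁴
a = 1.5, b = 2.75, n = 2
h = (b - a)/n = 0.625000

Simpson's rule: (h/3)[f(x₀) + 4f(x₁) + 2f(x₂) + ... + f(xₙ)]

x_0 = 1.5000, f(x_0) = 5.062500, coefficient = 1
x_1 = 2.1250, f(x_1) = 20.390869, coefficient = 4
x_2 = 2.7500, f(x_2) = 57.191406, coefficient = 1

I ≈ (0.625000/3) × 143.817383 = 29.961955
Exact value: 29.936523
Error: 0.025431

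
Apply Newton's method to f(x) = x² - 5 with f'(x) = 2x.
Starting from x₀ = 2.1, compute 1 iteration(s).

f(x) = x² - 5
f'(x) = 2x
x₀ = 2.1

Newton-Raphson formula: x_{n+1} = x_n - f(x_n)/f'(x_n)

Iteration 1:
  f(2.100000) = -0.590000
  f'(2.100000) = 4.200000
  x_1 = 2.100000 - (-0.590000)/4.200000 = 2.240476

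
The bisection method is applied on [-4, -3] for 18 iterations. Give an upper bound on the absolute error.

Bisection error bound: |error| ≤ (b-a)/2^n
|error| ≤ (-3 - (-4))/2^18 = 1/2^18
|error| ≤ 0.0000038147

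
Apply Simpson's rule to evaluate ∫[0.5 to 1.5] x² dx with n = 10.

f(x) = x²
a = 0.5, b = 1.5, n = 10
h = (b - a)/n = 0.100000

Simpson's rule: (h/3)[f(x₀) + 4f(x₁) + 2f(x₂) + ... + f(xₙ)]

x_0 = 0.5000, f(x_0) = 0.250000, coefficient = 1
x_1 = 0.6000, f(x_1) = 0.360000, coefficient = 4
x_2 = 0.7000, f(x_2) = 0.490000, coefficient = 2
x_3 = 0.8000, f(x_3) = 0.640000, coefficient = 4
x_4 = 0.9000, f(x_4) = 0.810000, coefficient = 2
x_5 = 1.0000, f(x_5) = 1.000000, coefficient = 4
x_6 = 1.1000, f(x_6) = 1.210000, coefficient = 2
x_7 = 1.2000, f(x_7) = 1.440000, coefficient = 4
x_8 = 1.3000, f(x_8) = 1.690000, coefficient = 2
x_9 = 1.4000, f(x_9) = 1.960000, coefficient = 4
x_10 = 1.5000, f(x_10) = 2.250000, coefficient = 1

I ≈ (0.100000/3) × 32.500000 = 1.083333
Exact value: 1.083333
Error: 0.000000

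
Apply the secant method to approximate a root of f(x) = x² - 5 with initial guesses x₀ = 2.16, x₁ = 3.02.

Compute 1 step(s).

f(x) = x² - 5
x₀ = 2.16, x₁ = 3.02

Secant formula: x_{n+1} = x_n - f(x_n)(x_n - x_{n-1})/(f(x_n) - f(x_{n-1}))

Iteration 1:
  f(2.160000) = -0.334400
  f(3.020000) = 4.120400
  x_2 = 3.020000 - 4.120400×(3.020000 - 2.160000)/(4.120400 - (-0.334400))
       = 2.224556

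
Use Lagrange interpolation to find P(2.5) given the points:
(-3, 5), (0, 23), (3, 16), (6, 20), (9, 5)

Lagrange interpolation formula:
P(x) = Σ yᵢ × Lᵢ(x)
where Lᵢ(x) = Π_{j≠i} (x - xⱼ)/(xᵢ - xⱼ)

L_0(2.5) = (2.5 - 0)/(-3 - 0) × (2.5 - 3)/(-3 - 3) × (2.5 - 6)/(-3 - 6) × (2.5 - 9)/(-3 - 9) = -0.014628
L_1(2.5) = (2.5 - (-3))/(0 - (-3)) × (2.5 - 3)/(0 - 3) × (2.5 - 6)/(0 - 6) × (2.5 - 9)/(0 - 9) = 0.128729
L_2(2.5) = (2.5 - (-3))/(3 - (-3)) × (2.5 - 0)/(3 - 0) × (2.5 - 6)/(3 - 6) × (2.5 - 9)/(3 - 9) = 0.965471
L_3(2.5) = (2.5 - (-3))/(6 - (-3)) × (2.5 - 0)/(6 - 0) × (2.5 - 3)/(6 - 3) × (2.5 - 9)/(6 - 9) = -0.091950
L_4(2.5) = (2.5 - (-3))/(9 - (-3)) × (2.5 - 0)/(9 - 0) × (2.5 - 3)/(9 - 3) × (2.5 - 6)/(9 - 6) = 0.012378

P(2.5) = 5×L_0(2.5) + 23×L_1(2.5) + 16×L_2(2.5) + 20×L_3(2.5) + 5×L_4(2.5)
P(2.5) = 16.558063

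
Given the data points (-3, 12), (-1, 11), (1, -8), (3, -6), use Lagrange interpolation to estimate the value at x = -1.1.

Lagrange interpolation formula:
P(x) = Σ yᵢ × Lᵢ(x)
where Lᵢ(x) = Π_{j≠i} (x - xⱼ)/(xᵢ - xⱼ)

L_0(-1.1) = (-1.1 - (-1))/(-3 - (-1)) × (-1.1 - 1)/(-3 - 1) × (-1.1 - 3)/(-3 - 3) = 0.017938
L_1(-1.1) = (-1.1 - (-3))/(-1 - (-3)) × (-1.1 - 1)/(-1 - 1) × (-1.1 - 3)/(-1 - 3) = 1.022437
L_2(-1.1) = (-1.1 - (-3))/(1 - (-3)) × (-1.1 - (-1))/(1 - (-1)) × (-1.1 - 3)/(1 - 3) = -0.048688
L_3(-1.1) = (-1.1 - (-3))/(3 - (-3)) × (-1.1 - (-1))/(3 - (-1)) × (-1.1 - 1)/(3 - 1) = 0.008313

P(-1.1) = 12×L_0(-1.1) + 11×L_1(-1.1) + (-8)×L_2(-1.1) + (-6)×L_3(-1.1)
P(-1.1) = 11.801687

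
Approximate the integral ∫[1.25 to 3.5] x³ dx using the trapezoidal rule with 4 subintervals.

f(x) = x³
a = 1.25, b = 3.5, n = 4
h = (b - a)/n = 0.562500

Trapezoidal rule: (h/2)[f(x₀) + 2f(x₁) + 2f(x₂) + ... + f(xₙ)]

x_0 = 1.2500, f(x_0) = 1.953125, coefficient = 1
x_1 = 1.8125, f(x_1) = 5.954346, coefficient = 2
x_2 = 2.3750, f(x_2) = 13.396484, coefficient = 2
x_3 = 2.9375, f(x_3) = 25.347412, coefficient = 2
x_4 = 3.5000, f(x_4) = 42.875000, coefficient = 1

I ≈ (0.562500/2) × 134.224609 = 37.750671
Exact value: 36.905273
Error: 0.845398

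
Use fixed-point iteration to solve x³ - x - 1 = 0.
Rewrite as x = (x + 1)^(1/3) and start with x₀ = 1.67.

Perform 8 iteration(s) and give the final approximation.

Equation: x³ - x - 1 = 0
Fixed-point form: x = (x + 1)^(1/3)
x₀ = 1.67

x_1 = g(1.670000) = 1.387300
x_2 = g(1.387300) = 1.336500
x_3 = g(1.336500) = 1.326952
x_4 = g(1.326952) = 1.325142
x_5 = g(1.325142) = 1.324799
x_6 = g(1.324799) = 1.324733
x_7 = g(1.324733) = 1.324721
x_8 = g(1.324721) = 1.324719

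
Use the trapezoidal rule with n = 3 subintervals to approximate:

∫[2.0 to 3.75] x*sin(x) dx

f(x) = x*sin(x)
a = 2.0, b = 3.75, n = 3
h = (b - a)/n = 0.583333

Trapezoidal rule: (h/2)[f(x₀) + 2f(x₁) + 2f(x₂) + ... + f(xₙ)]

x_0 = 2.0000, f(x_0) = 1.818595, coefficient = 1
x_1 = 2.5833, f(x_1) = 1.368419, coefficient = 2
x_2 = 3.1667, f(x_2) = -0.079393, coefficient = 2
x_3 = 3.7500, f(x_3) = -2.143355, coefficient = 1

I ≈ (0.583333/2) × 2.253293 = 0.657210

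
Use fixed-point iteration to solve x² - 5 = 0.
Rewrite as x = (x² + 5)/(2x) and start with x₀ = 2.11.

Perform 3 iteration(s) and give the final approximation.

Equation: x² - 5 = 0
Fixed-point form: x = (x² + 5)/(2x)
x₀ = 2.11

x_1 = g(2.110000) = 2.239834
x_2 = g(2.239834) = 2.236071
x_3 = g(2.236071) = 2.236068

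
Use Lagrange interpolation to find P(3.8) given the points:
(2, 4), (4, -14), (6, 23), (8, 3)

Lagrange interpolation formula:
P(x) = Σ yᵢ × Lᵢ(x)
where Lᵢ(x) = Π_{j≠i} (x - xⱼ)/(xᵢ - xⱼ)

L_0(3.8) = (3.8 - 4)/(2 - 4) × (3.8 - 6)/(2 - 6) × (3.8 - 8)/(2 - 8) = 0.038500
L_1(3.8) = (3.8 - 2)/(4 - 2) × (3.8 - 6)/(4 - 6) × (3.8 - 8)/(4 - 8) = 1.039500
L_2(3.8) = (3.8 - 2)/(6 - 2) × (3.8 - 4)/(6 - 4) × (3.8 - 8)/(6 - 8) = -0.094500
L_3(3.8) = (3.8 - 2)/(8 - 2) × (3.8 - 4)/(8 - 4) × (3.8 - 6)/(8 - 6) = 0.016500

P(3.8) = 4×L_0(3.8) + (-14)×L_1(3.8) + 23×L_2(3.8) + 3×L_3(3.8)
P(3.8) = -16.523000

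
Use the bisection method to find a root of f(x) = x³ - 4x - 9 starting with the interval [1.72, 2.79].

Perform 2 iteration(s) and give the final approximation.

f(x) = x³ - 4x - 9
Initial interval: [1.72, 2.79]

Iteration 1:
  c_1 = (1.720000 + 2.790000)/2 = 2.255000
  f(c_1) = f(2.255000) = -6.553269
  f(a) × f(c) ≥ 0, new interval: [2.255000, 2.790000]
Iteration 2:
  c_2 = (2.255000 + 2.790000)/2 = 2.522500
  f(c_2) = f(2.522500) = -3.039317
  f(a) × f(c) ≥ 0, new interval: [2.522500, 2.790000]

After 2 iteration(s), the approximation is c_2 = 2.522500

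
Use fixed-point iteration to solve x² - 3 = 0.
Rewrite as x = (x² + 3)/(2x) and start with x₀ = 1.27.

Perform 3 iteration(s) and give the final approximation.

Equation: x² - 3 = 0
Fixed-point form: x = (x² + 3)/(2x)
x₀ = 1.27

x_1 = g(1.270000) = 1.816102
x_2 = g(1.816102) = 1.733996
x_3 = g(1.733996) = 1.732052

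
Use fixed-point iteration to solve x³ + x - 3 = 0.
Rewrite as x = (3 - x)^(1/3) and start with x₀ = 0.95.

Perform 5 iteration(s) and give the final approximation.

Equation: x³ + x - 3 = 0
Fixed-point form: x = (3 - x)^(1/3)
x₀ = 0.95

x_1 = g(0.950000) = 1.270334
x_2 = g(1.270334) = 1.200386
x_3 = g(1.200386) = 1.216354
x_4 = g(1.216354) = 1.212745
x_5 = g(1.212745) = 1.213563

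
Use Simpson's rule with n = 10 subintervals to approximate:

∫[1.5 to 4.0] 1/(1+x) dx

f(x) = 1/(1+x)
a = 1.5, b = 4.0, n = 10
h = (b - a)/n = 0.250000

Simpson's rule: (h/3)[f(x₀) + 4f(x₁) + 2f(x₂) + ... + f(xₙ)]

x_0 = 1.5000, f(x_0) = 0.400000, coefficient = 1
x_1 = 1.7500, f(x_1) = 0.363636, coefficient = 4
x_2 = 2.0000, f(x_2) = 0.333333, coefficient = 2
x_3 = 2.2500, f(x_3) = 0.307692, coefficient = 4
x_4 = 2.5000, f(x_4) = 0.285714, coefficient = 2
x_5 = 2.7500, f(x_5) = 0.266667, coefficient = 4
x_6 = 3.0000, f(x_6) = 0.250000, coefficient = 2
x_7 = 3.2500, f(x_7) = 0.235294, coefficient = 4
x_8 = 3.5000, f(x_8) = 0.222222, coefficient = 2
x_9 = 3.7500, f(x_9) = 0.210526, coefficient = 4
x_10 = 4.0000, f(x_10) = 0.200000, coefficient = 1

I ≈ (0.250000/3) × 8.317803 = 0.693150
Exact value: 0.693147
Error: 0.000003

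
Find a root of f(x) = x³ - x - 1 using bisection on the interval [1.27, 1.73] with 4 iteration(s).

f(x) = x³ - x - 1
Initial interval: [1.27, 1.73]

Iteration 1:
  c_1 = (1.270000 + 1.730000)/2 = 1.500000
  f(c_1) = f(1.500000) = 0.875000
  f(a) × f(c) < 0, new interval: [1.270000, 1.500000]
Iteration 2:
  c_2 = (1.270000 + 1.500000)/2 = 1.385000
  f(c_2) = f(1.385000) = 0.271742
  f(a) × f(c) < 0, new interval: [1.270000, 1.385000]
Iteration 3:
  c_3 = (1.270000 + 1.385000)/2 = 1.327500
  f(c_3) = f(1.327500) = 0.011895
  f(a) × f(c) < 0, new interval: [1.270000, 1.327500]
Iteration 4:
  c_4 = (1.270000 + 1.327500)/2 = 1.298750
  f(c_4) = f(1.298750) = -0.108081
  f(a) × f(c) ≥ 0, new interval: [1.298750, 1.327500]

After 4 iteration(s), the approximation is c_4 = 1.298750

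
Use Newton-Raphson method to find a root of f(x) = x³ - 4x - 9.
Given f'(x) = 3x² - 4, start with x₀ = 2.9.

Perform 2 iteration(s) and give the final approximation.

f(x) = x³ - 4x - 9
f'(x) = 3x² - 4
x₀ = 2.9

Newton-Raphson formula: x_{n+1} = x_n - f(x_n)/f'(x_n)

Iteration 1:
  f(2.900000) = 3.789000
  f'(2.900000) = 21.230000
  x_1 = 2.900000 - 3.789000/21.230000 = 2.721526
Iteration 2:
  f(2.721526) = 0.271435
  f'(2.721526) = 18.220114
  x_2 = 2.721526 - 0.271435/18.220114 = 2.706629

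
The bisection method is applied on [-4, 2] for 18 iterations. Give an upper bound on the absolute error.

Bisection error bound: |error| ≤ (b-a)/2^n
|error| ≤ (2 - (-4))/2^18 = 6/2^18
|error| ≤ 0.0000228882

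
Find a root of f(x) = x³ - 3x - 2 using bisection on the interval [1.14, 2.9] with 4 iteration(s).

f(x) = x³ - 3x - 2
Initial interval: [1.14, 2.9]

Iteration 1:
  c_1 = (1.140000 + 2.900000)/2 = 2.020000
  f(c_1) = f(2.020000) = 0.182408
  f(a) × f(c) < 0, new interval: [1.140000, 2.020000]
Iteration 2:
  c_2 = (1.140000 + 2.020000)/2 = 1.580000
  f(c_2) = f(1.580000) = -2.795688
  f(a) × f(c) ≥ 0, new interval: [1.580000, 2.020000]
Iteration 3:
  c_3 = (1.580000 + 2.020000)/2 = 1.800000
  f(c_3) = f(1.800000) = -1.568000
  f(a) × f(c) ≥ 0, new interval: [1.800000, 2.020000]
Iteration 4:
  c_4 = (1.800000 + 2.020000)/2 = 1.910000
  f(c_4) = f(1.910000) = -0.762129
  f(a) × f(c) ≥ 0, new interval: [1.910000, 2.020000]

After 4 iteration(s), the approximation is c_4 = 1.910000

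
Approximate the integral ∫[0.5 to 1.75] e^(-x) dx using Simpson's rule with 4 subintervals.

f(x) = e^(-x)
a = 0.5, b = 1.75, n = 4
h = (b - a)/n = 0.312500

Simpson's rule: (h/3)[f(x₀) + 4f(x₁) + 2f(x₂) + ... + f(xₙ)]

x_0 = 0.5000, f(x_0) = 0.606531, coefficient = 1
x_1 = 0.8125, f(x_1) = 0.443747, coefficient = 4
x_2 = 1.1250, f(x_2) = 0.324652, coefficient = 2
x_3 = 1.4375, f(x_3) = 0.237521, coefficient = 4
x_4 = 1.7500, f(x_4) = 0.173774, coefficient = 1

I ≈ (0.312500/3) × 4.154682 = 0.432779
Exact value: 0.432757
Error: 0.000023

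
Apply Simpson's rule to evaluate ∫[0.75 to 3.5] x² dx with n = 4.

f(x) = x²
a = 0.75, b = 3.5, n = 4
h = (b - a)/n = 0.687500

Simpson's rule: (h/3)[f(x₀) + 4f(x₁) + 2f(x₂) + ... + f(xₙ)]

x_0 = 0.7500, f(x_0) = 0.562500, coefficient = 1
x_1 = 1.4375, f(x_1) = 2.066406, coefficient = 4
x_2 = 2.1250, f(x_2) = 4.515625, coefficient = 2
x_3 = 2.8125, f(x_3) = 7.910156, coefficient = 4
x_4 = 3.5000, f(x_4) = 12.250000, coefficient = 1

I ≈ (0.687500/3) × 61.750000 = 14.151042
Exact value: 14.151042
Error: 0.000000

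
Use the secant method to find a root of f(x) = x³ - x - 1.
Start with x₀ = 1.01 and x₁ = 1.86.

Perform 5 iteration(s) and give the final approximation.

f(x) = x³ - x - 1
x₀ = 1.01, x₁ = 1.86

Secant formula: x_{n+1} = x_n - f(x_n)(x_n - x_{n-1})/(f(x_n) - f(x_{n-1}))

Iteration 1:
  f(1.010000) = -0.979699
  f(1.860000) = 3.574856
  x_2 = 1.860000 - 3.574856×(1.860000 - 1.010000)/(3.574856 - (-0.979699))
       = 1.192838
Iteration 2:
  f(1.860000) = 3.574856
  f(1.192838) = -0.495595
  x_3 = 1.192838 - (-0.495595)×(1.192838 - 1.860000)/(-0.495595 - 3.574856)
       = 1.274068
Iteration 3:
  f(1.192838) = -0.495595
  f(1.274068) = -0.205940
  x_4 = 1.274068 - (-0.205940)×(1.274068 - 1.192838)/(-0.205940 - (-0.495595))
       = 1.331821
Iteration 4:
  f(1.274068) = -0.205940
  f(1.331821) = 0.030491
  x_5 = 1.331821 - 0.030491×(1.331821 - 1.274068)/(0.030491 - (-0.205940))
       = 1.324373
Iteration 5:
  f(1.331821) = 0.030491
  f(1.324373) = -0.001473
  x_6 = 1.324373 - (-0.001473)×(1.324373 - 1.331821)/(-0.001473 - 0.030491)
       = 1.324716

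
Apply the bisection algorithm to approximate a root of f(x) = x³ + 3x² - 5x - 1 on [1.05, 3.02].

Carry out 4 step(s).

f(x) = x³ + 3x² - 5x - 1
Initial interval: [1.05, 3.02]

Iteration 1:
  c_1 = (1.050000 + 3.020000)/2 = 2.035000
  f(c_1) = f(2.035000) = 9.676068
  f(a) × f(c) < 0, new interval: [1.050000, 2.035000]
Iteration 2:
  c_2 = (1.050000 + 2.035000)/2 = 1.542500
  f(c_2) = f(1.542500) = 2.095499
  f(a) × f(c) < 0, new interval: [1.050000, 1.542500]
Iteration 3:
  c_3 = (1.050000 + 1.542500)/2 = 1.296250
  f(c_3) = f(1.296250) = -0.262416
  f(a) × f(c) ≥ 0, new interval: [1.296250, 1.542500]
Iteration 4:
  c_4 = (1.296250 + 1.542500)/2 = 1.419375
  f(c_4) = f(1.419375) = 0.806510
  f(a) × f(c) < 0, new interval: [1.296250, 1.419375]

After 4 iteration(s), the approximation is c_4 = 1.419375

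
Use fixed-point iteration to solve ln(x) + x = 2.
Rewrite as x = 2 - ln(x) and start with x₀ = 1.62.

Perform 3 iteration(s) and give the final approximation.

Equation: ln(x) + x = 2
Fixed-point form: x = 2 - ln(x)
x₀ = 1.62

x_1 = g(1.620000) = 1.517574
x_2 = g(1.517574) = 1.582887
x_3 = g(1.582887) = 1.540750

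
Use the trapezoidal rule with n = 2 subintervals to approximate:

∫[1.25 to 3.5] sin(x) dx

f(x) = sin(x)
a = 1.25, b = 3.5, n = 2
h = (b - a)/n = 1.125000

Trapezoidal rule: (h/2)[f(x₀) + 2f(x₁) + 2f(x₂) + ... + f(xₙ)]

x_0 = 1.2500, f(x_0) = 0.948985, coefficient = 1
x_1 = 2.3750, f(x_1) = 0.693685, coefficient = 2
x_2 = 3.5000, f(x_2) = -0.350783, coefficient = 1

I ≈ (1.125000/2) × 1.985571 = 1.116884
Exact value: 1.251779
Error: 0.134895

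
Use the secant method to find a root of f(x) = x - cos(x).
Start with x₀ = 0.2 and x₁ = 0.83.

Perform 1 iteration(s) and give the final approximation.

f(x) = x - cos(x)
x₀ = 0.2, x₁ = 0.83

Secant formula: x_{n+1} = x_n - f(x_n)(x_n - x_{n-1})/(f(x_n) - f(x_{n-1}))

Iteration 1:
  f(0.200000) = -0.780067
  f(0.830000) = 0.155124
  x_2 = 0.830000 - 0.155124×(0.830000 - 0.200000)/(0.155124 - (-0.780067))
       = 0.725499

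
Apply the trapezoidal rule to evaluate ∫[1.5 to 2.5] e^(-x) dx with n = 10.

f(x) = e^(-x)
a = 1.5, b = 2.5, n = 10
h = (b - a)/n = 0.100000

Trapezoidal rule: (h/2)[f(x₀) + 2f(x₁) + 2f(x₂) + ... + f(xₙ)]

x_0 = 1.5000, f(x_0) = 0.223130, coefficient = 1
x_1 = 1.6000, f(x_1) = 0.201897, coefficient = 2
x_2 = 1.7000, f(x_2) = 0.182684, coefficient = 2
x_3 = 1.8000, f(x_3) = 0.165299, coefficient = 2
x_4 = 1.9000, f(x_4) = 0.149569, coefficient = 2
x_5 = 2.0000, f(x_5) = 0.135335, coefficient = 2
x_6 = 2.1000, f(x_6) = 0.122456, coefficient = 2
x_7 = 2.2000, f(x_7) = 0.110803, coefficient = 2
x_8 = 2.3000, f(x_8) = 0.100259, coefficient = 2
x_9 = 2.4000, f(x_9) = 0.090718, coefficient = 2
x_10 = 2.5000, f(x_10) = 0.082085, coefficient = 1

I ≈ (0.100000/2) × 2.823254 = 0.141163
Exact value: 0.141045
Error: 0.000118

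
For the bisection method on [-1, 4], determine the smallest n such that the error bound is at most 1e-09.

We need (b-a)/2^n ≤ 1e-09
(4 - (-1))/2^n ≤ 1e-09
5/2^n ≤ 1e-09
2^n ≥ 5000000000
n ≥ log₂(5000000000) = 32.22
n ≥ 33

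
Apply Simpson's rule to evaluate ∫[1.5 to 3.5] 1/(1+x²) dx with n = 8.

f(x) = 1/(1+x²)
a = 1.5, b = 3.5, n = 8
h = (b - a)/n = 0.250000

Simpson's rule: (h/3)[f(x₀) + 4f(x₁) + 2f(x₂) + ... + f(xₙ)]

x_0 = 1.5000, f(x_0) = 0.307692, coefficient = 1
x_1 = 1.7500, f(x_1) = 0.246154, coefficient = 4
x_2 = 2.0000, f(x_2) = 0.200000, coefficient = 2
x_3 = 2.2500, f(x_3) = 0.164948, coefficient = 4
x_4 = 2.5000, f(x_4) = 0.137931, coefficient = 2
x_5 = 2.7500, f(x_5) = 0.116788, coefficient = 4
x_6 = 3.0000, f(x_6) = 0.100000, coefficient = 2
x_7 = 3.2500, f(x_7) = 0.086486, coefficient = 4
x_8 = 3.5000, f(x_8) = 0.075472, coefficient = 1

I ≈ (0.250000/3) × 3.716535 = 0.309711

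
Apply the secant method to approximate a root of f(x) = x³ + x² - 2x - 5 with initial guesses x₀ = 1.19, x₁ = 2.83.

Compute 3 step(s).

f(x) = x³ + x² - 2x - 5
x₀ = 1.19, x₁ = 2.83

Secant formula: x_{n+1} = x_n - f(x_n)(x_n - x_{n-1})/(f(x_n) - f(x_{n-1}))

Iteration 1:
  f(1.190000) = -4.278741
  f(2.830000) = 20.014087
  x_2 = 2.830000 - 20.014087×(2.830000 - 1.190000)/(20.014087 - (-4.278741))
       = 1.478856
Iteration 2:
  f(2.830000) = 20.014087
  f(1.478856) = -2.536415
  x_3 = 1.478856 - (-2.536415)×(1.478856 - 2.830000)/(-2.536415 - 20.014087)
       = 1.630829
Iteration 3:
  f(1.478856) = -2.536415
  f(1.630829) = -1.264697
  x_4 = 1.630829 - (-1.264697)×(1.630829 - 1.478856)/(-1.264697 - (-2.536415))
       = 1.781963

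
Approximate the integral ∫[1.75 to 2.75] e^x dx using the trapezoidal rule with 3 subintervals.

f(x) = e^x
a = 1.75, b = 2.75, n = 3
h = (b - a)/n = 0.333333

Trapezoidal rule: (h/2)[f(x₀) + 2f(x₁) + 2f(x₂) + ... + f(xₙ)]

x_0 = 1.7500, f(x_0) = 5.754603, coefficient = 1
x_1 = 2.0833, f(x_1) = 8.031195, coefficient = 2
x_2 = 2.4167, f(x_2) = 11.208436, coefficient = 2
x_3 = 2.7500, f(x_3) = 15.642632, coefficient = 1

I ≈ (0.333333/2) × 59.876496 = 9.979416
Exact value: 9.888029
Error: 0.091387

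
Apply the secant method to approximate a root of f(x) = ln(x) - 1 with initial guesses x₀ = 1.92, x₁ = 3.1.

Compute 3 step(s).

f(x) = ln(x) - 1
x₀ = 1.92, x₁ = 3.1

Secant formula: x_{n+1} = x_n - f(x_n)(x_n - x_{n-1})/(f(x_n) - f(x_{n-1}))

Iteration 1:
  f(1.920000) = -0.347675
  f(3.100000) = 0.131402
  x_2 = 3.100000 - 0.131402×(3.100000 - 1.920000)/(0.131402 - (-0.347675))
       = 2.776347
Iteration 2:
  f(3.100000) = 0.131402
  f(2.776347) = 0.021136
  x_3 = 2.776347 - 0.021136×(2.776347 - 3.100000)/(0.021136 - 0.131402)
       = 2.714308
Iteration 3:
  f(2.776347) = 0.021136
  f(2.714308) = -0.001463
  x_4 = 2.714308 - (-0.001463)×(2.714308 - 2.776347)/(-0.001463 - 0.021136)
       = 2.718324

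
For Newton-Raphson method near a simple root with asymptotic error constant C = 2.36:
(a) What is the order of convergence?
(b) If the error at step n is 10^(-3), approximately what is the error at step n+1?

(a) Newton-Raphson has quadratic (order 2) convergence near simple roots.
    This means |e_{n+1}| ≈ C|e_n|².

(b) With |e_n| = 10^(-3) and C = 2.36:
    |e_{n+1}| ≈ 2.36 × (10^(-3))² = 2.36 × 10^(-6)

(a) 2 (quadratic); (b) |e_{n+1}| ≈ 2.360e-06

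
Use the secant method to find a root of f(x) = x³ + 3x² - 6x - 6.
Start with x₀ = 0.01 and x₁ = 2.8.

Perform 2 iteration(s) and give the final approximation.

f(x) = x³ + 3x² - 6x - 6
x₀ = 0.01, x₁ = 2.8

Secant formula: x_{n+1} = x_n - f(x_n)(x_n - x_{n-1})/(f(x_n) - f(x_{n-1}))

Iteration 1:
  f(0.010000) = -6.059699
  f(2.800000) = 22.672000
  x_2 = 2.800000 - 22.672000×(2.800000 - 0.010000)/(22.672000 - (-6.059699))
       = 0.598429
Iteration 2:
  f(2.800000) = 22.672000
  f(0.598429) = -8.301914
  x_3 = 0.598429 - (-8.301914)×(0.598429 - 2.800000)/(-8.301914 - 22.672000)
       = 1.188514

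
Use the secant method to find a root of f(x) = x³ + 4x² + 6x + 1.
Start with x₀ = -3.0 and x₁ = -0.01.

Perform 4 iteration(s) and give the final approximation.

f(x) = x³ + 4x² + 6x + 1
x₀ = -3.0, x₁ = -0.01

Secant formula: x_{n+1} = x_n - f(x_n)(x_n - x_{n-1})/(f(x_n) - f(x_{n-1}))

Iteration 1:
  f(-3.000000) = -8.000000
  f(-0.010000) = 0.940399
  x_2 = -0.010000 - 0.940399×(-0.010000 - (-3.000000))/(0.940399 - (-8.000000))
       = -0.324504
Iteration 2:
  f(-0.010000) = 0.940399
  f(-0.324504) = -0.559985
  x_3 = -0.324504 - (-0.559985)×(-0.324504 - (-0.010000))/(-0.559985 - 0.940399)
       = -0.207123
Iteration 3:
  f(-0.324504) = -0.559985
  f(-0.207123) = -0.080022
  x_4 = -0.207123 - (-0.080022)×(-0.207123 - (-0.324504))/(-0.080022 - (-0.559985))
       = -0.187552
Iteration 4:
  f(-0.207123) = -0.080022
  f(-0.187552) = 0.008793
  x_5 = -0.187552 - 0.008793×(-0.187552 - (-0.207123))/(0.008793 - (-0.080022))
       = -0.189490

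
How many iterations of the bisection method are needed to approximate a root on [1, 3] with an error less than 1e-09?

We need (b-a)/2^n ≤ 1e-09
(3 - 1)/2^n ≤ 1e-09
2/2^n ≤ 1e-09
2^n ≥ 2000000000
n ≥ log₂(2000000000) = 30.90
n ≥ 31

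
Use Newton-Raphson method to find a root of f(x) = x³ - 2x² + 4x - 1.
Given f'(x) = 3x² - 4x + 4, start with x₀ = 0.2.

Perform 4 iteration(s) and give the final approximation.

f(x) = x³ - 2x² + 4x - 1
f'(x) = 3x² - 4x + 4
x₀ = 0.2

Newton-Raphson formula: x_{n+1} = x_n - f(x_n)/f'(x_n)

Iteration 1:
  f(0.200000) = -0.272000
  f'(0.200000) = 3.320000
  x_1 = 0.200000 - (-0.272000)/3.320000 = 0.281928
Iteration 2:
  f(0.281928) = -0.008847
  f'(0.281928) = 3.110739
  x_2 = 0.281928 - (-0.008847)/3.110739 = 0.284772
Iteration 3:
  f(0.284772) = -0.000009
  f'(0.284772) = 3.104198
  x_3 = 0.284772 - (-0.000009)/3.104198 = 0.284775
Iteration 4:
  f(0.284775) = 0.000000
  f'(0.284775) = 3.104191
  x_4 = 0.284775 - 0.000000/3.104191 = 0.284775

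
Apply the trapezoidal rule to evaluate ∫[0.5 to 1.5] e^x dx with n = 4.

f(x) = e^x
a = 0.5, b = 1.5, n = 4
h = (b - a)/n = 0.250000

Trapezoidal rule: (h/2)[f(x₀) + 2f(x₁) + 2f(x₂) + ... + f(xₙ)]

x_0 = 0.5000, f(x_0) = 1.648721, coefficient = 1
x_1 = 0.7500, f(x_1) = 2.117000, coefficient = 2
x_2 = 1.0000, f(x_2) = 2.718282, coefficient = 2
x_3 = 1.2500, f(x_3) = 3.490343, coefficient = 2
x_4 = 1.5000, f(x_4) = 4.481689, coefficient = 1

I ≈ (0.250000/2) × 22.781660 = 2.847707
Exact value: 2.832968
Error: 0.014740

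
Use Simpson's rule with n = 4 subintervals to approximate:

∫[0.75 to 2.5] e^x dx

f(x) = e^x
a = 0.75, b = 2.5, n = 4
h = (b - a)/n = 0.437500

Simpson's rule: (h/3)[f(x₀) + 4f(x₁) + 2f(x₂) + ... + f(xₙ)]

x_0 = 0.7500, f(x_0) = 2.117000, coefficient = 1
x_1 = 1.1875, f(x_1) = 3.278874, coefficient = 4
x_2 = 1.6250, f(x_2) = 5.078419, coefficient = 2
x_3 = 2.0625, f(x_3) = 7.865609, coefficient = 4
x_4 = 2.5000, f(x_4) = 12.182494, coefficient = 1

I ≈ (0.437500/3) × 69.034264 = 10.067497
Exact value: 10.065494
Error: 0.002003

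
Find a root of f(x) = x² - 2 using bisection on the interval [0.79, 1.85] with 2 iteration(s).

f(x) = x² - 2
Initial interval: [0.79, 1.85]

Iteration 1:
  c_1 = (0.790000 + 1.850000)/2 = 1.320000
  f(c_1) = f(1.320000) = -0.257600
  f(a) × f(c) ≥ 0, new interval: [1.320000, 1.850000]
Iteration 2:
  c_2 = (1.320000 + 1.850000)/2 = 1.585000
  f(c_2) = f(1.585000) = 0.512225
  f(a) × f(c) < 0, new interval: [1.320000, 1.585000]

After 2 iteration(s), the approximation is c_2 = 1.585000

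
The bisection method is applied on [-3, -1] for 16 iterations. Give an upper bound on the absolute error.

Bisection error bound: |error| ≤ (b-a)/2^n
|error| ≤ (-1 - (-3))/2^16 = 2/2^16
|error| ≤ 0.0000305176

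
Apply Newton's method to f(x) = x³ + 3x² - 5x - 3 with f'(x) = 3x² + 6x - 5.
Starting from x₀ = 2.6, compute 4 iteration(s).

f(x) = x³ + 3x² - 5x - 3
f'(x) = 3x² + 6x - 5
x₀ = 2.6

Newton-Raphson formula: x_{n+1} = x_n - f(x_n)/f'(x_n)

Iteration 1:
  f(2.600000) = 21.856000
  f'(2.600000) = 30.880000
  x_1 = 2.600000 - 21.856000/30.880000 = 1.892228
Iteration 2:
  f(1.892228) = 5.055613
  f'(1.892228) = 17.094948
  x_2 = 1.892228 - 5.055613/17.094948 = 1.596491
Iteration 3:
  f(1.596491) = 0.733002
  f'(1.596491) = 12.225292
  x_3 = 1.596491 - 0.733002/12.225292 = 1.536533
Iteration 4:
  f(1.536533) = 0.027787
  f'(1.536533) = 11.301997
  x_4 = 1.536533 - 0.027787/11.301997 = 1.534074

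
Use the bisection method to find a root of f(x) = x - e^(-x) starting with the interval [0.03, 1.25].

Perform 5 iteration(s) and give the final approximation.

f(x) = x - e^(-x)
Initial interval: [0.03, 1.25]

Iteration 1:
  c_1 = (0.030000 + 1.250000)/2 = 0.640000
  f(c_1) = f(0.640000) = 0.112708
  f(a) × f(c) < 0, new interval: [0.030000, 0.640000]
Iteration 2:
  c_2 = (0.030000 + 0.640000)/2 = 0.335000
  f(c_2) = f(0.335000) = -0.380338
  f(a) × f(c) ≥ 0, new interval: [0.335000, 0.640000]
Iteration 3:
  c_3 = (0.335000 + 0.640000)/2 = 0.487500
  f(c_3) = f(0.487500) = -0.126660
  f(a) × f(c) ≥ 0, new interval: [0.487500, 0.640000]
Iteration 4:
  c_4 = (0.487500 + 0.640000)/2 = 0.563750
  f(c_4) = f(0.563750) = -0.005321
  f(a) × f(c) ≥ 0, new interval: [0.563750, 0.640000]
Iteration 5:
  c_5 = (0.563750 + 0.640000)/2 = 0.601875
  f(c_5) = f(0.601875) = 0.054091
  f(a) × f(c) < 0, new interval: [0.563750, 0.601875]

After 5 iteration(s), the approximation is c_5 = 0.601875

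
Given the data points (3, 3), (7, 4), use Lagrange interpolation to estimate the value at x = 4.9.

Lagrange interpolation formula:
P(x) = Σ yᵢ × Lᵢ(x)
where Lᵢ(x) = Π_{j≠i} (x - xⱼ)/(xᵢ - xⱼ)

L_0(4.9) = (4.9 - 7)/(3 - 7) = 0.525000
L_1(4.9) = (4.9 - 3)/(7 - 3) = 0.475000

P(4.9) = 3×L_0(4.9) + 4×L_1(4.9)
P(4.9) = 3.475000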